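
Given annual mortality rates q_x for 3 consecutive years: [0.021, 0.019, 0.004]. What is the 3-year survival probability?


p_k = 1 - q_k for each year
Survival = product of (1 - q_k)
= 0.979 * 0.981 * 0.996
= 0.9566


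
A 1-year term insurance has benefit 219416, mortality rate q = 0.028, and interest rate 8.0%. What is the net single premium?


NSP = benefit * q * v
v = 1/(1+i) = 0.925926
NSP = 219416 * 0.028 * 0.925926
= 5688.563


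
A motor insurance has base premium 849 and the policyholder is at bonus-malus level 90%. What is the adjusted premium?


adjusted = base * BM_level / 100
= 849 * 90 / 100
= 849 * 0.9
= 764.1


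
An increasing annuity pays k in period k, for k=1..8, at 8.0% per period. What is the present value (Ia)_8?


(Ia)_n = sum_{k=1}^{n} k * v^k, v = 1/(1+i)
v = 0.925926
Sum computed term by term:
(Ia)_8 = 23.5527


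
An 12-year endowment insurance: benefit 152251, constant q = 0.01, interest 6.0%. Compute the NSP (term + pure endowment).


Term component = 12169.0717
Pure endowment = 12_p_x * v^12 * benefit = 0.886385 * 0.496969 * 152251 = 67067.4981
NSP = 79236.5698


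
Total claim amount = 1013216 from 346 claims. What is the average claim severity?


severity = total / number
= 1013216 / 346
= 2928.3699


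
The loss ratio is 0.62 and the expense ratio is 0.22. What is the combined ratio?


Combined ratio = loss ratio + expense ratio
= 0.62 + 0.22
= 0.84


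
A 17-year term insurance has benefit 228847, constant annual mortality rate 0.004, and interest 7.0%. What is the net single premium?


NSP = benefit * sum_{k=0}^{n-1} k_p_x * q * v^(k+1)
With constant q=0.004, v=0.934579
Sum = 0.038069
NSP = 228847 * 0.038069
= 8711.9874


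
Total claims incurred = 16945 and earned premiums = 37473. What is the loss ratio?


Loss ratio = claims / premiums
= 16945 / 37473
= 0.4522


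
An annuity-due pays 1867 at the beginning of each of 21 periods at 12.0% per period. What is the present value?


PV_due = PMT * (1-(1+i)^(-n))/i * (1+i)
PV_immediate = 14118.26
PV_due = 14118.26 * 1.12
= 15812.4512


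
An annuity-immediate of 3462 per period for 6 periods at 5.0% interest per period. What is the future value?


FV = PMT * ((1+i)^n - 1) / i
= 3462 * ((1.05)^6 - 1) / 0.05
= 3462 * (1.340096 - 1) / 0.05
= 23548.2222


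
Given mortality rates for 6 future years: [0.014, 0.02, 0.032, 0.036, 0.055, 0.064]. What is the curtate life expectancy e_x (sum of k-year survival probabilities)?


e_x = sum_{k=1}^{n} k_p_x
k_p_x values:
  1_p_x = 0.986
  2_p_x = 0.96628
  3_p_x = 0.935359
  4_p_x = 0.901686
  5_p_x = 0.852093
  6_p_x = 0.797559
e_x = 5.439


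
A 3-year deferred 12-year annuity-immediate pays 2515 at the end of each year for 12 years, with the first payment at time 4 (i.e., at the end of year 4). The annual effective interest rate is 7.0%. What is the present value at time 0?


PV at time 3 of the 12-year annuity-immediate:
a_n = 2515 * (1-(1+0.07)^(-12))/0.07 = 19975.856
Discount back 3 years to time 0:
PV = 19975.856 * (1+0.07)^(-3)
= 19975.856 * 0.816298
= 16306.2489


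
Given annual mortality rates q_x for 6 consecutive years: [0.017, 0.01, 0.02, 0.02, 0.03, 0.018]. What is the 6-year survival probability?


p_k = 1 - q_k for each year
Survival = product of (1 - q_k)
= 0.983 * 0.99 * 0.98 * 0.98 * 0.97 * 0.982
= 0.8903


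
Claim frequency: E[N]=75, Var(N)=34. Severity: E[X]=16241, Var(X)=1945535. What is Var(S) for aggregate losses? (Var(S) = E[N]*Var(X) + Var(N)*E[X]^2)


Var(S) = E[N]*Var(X) + Var(N)*E[X]^2
= 75*1945535 + 34*16241^2
= 145915125 + 8968182754
= 9.1141e+09


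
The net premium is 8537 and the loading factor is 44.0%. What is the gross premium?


Gross = net * (1 + loading)
= 8537 * (1 + 0.44)
= 8537 * 1.44
= 12293.28


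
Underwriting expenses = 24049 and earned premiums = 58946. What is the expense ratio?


Expense ratio = expenses / premiums
= 24049 / 58946
= 0.408


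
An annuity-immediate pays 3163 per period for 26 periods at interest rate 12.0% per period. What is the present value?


PV = PMT * (1 - (1+i)^(-n)) / i
= 3163 * (1 - (1+0.12)^(-26)) / 0.12
= 3163 * (1 - 0.052521) / 0.12
= 3163 * 7.89566
= 24973.9723


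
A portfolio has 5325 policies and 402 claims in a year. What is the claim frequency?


frequency = claims / policies
= 402 / 5325
= 0.0755


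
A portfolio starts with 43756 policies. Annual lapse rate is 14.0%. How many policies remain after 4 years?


remaining = initial * (1 - lapse)^years
= 43756 * (1 - 0.14)^4
= 43756 * 0.547008
= 23934.889


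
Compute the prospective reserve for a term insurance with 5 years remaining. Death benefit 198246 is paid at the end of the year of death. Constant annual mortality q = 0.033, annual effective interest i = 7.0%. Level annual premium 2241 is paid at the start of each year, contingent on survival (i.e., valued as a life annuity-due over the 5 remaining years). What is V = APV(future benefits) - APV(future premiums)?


v = 1/(1+i) = 0.934579
APV(future benefits) per unit = sum_{k=0}^{4} k_p_x * q * v^(k+1) = 0.12724
APV(future benefits) = 198246 * 0.12724 = 25224.8919
Life annuity-due factor ä_{x:5} = sum_{k=0}^{4} k_p_x * v^k = 4.125672
APV(future premiums) = 2241 * 4.125672 = 9245.6314
V = 25224.8919 - 9245.6314
= 15979.2605


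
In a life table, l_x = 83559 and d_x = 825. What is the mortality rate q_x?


q_x = d_x / l_x
= 825 / 83559
= 0.0099


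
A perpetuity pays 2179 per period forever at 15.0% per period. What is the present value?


PV = PMT / i
= 2179 / 0.15
= 14526.6667


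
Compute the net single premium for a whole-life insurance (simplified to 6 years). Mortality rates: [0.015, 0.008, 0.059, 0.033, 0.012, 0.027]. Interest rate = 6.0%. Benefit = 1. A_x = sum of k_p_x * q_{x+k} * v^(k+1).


v = 0.943396
Year 0: k_p_x=1.0, q=0.015, term=0.014151
Year 1: k_p_x=0.985, q=0.008, term=0.007013
Year 2: k_p_x=0.97712, q=0.059, term=0.048404
Year 3: k_p_x=0.91947, q=0.033, term=0.024034
Year 4: k_p_x=0.889127, q=0.012, term=0.007973
Year 5: k_p_x=0.878458, q=0.027, term=0.016721
A_x = 0.1183


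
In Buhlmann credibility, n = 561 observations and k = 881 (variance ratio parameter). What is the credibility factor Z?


Z = n / (n + k)
= 561 / (561 + 881)
= 561 / 1442
= 0.389


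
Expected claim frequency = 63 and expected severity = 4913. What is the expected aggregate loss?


E[S] = E[N] * E[X]
= 63 * 4913
= 309519


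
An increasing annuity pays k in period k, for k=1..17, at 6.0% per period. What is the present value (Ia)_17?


(Ia)_n = sum_{k=1}^{n} k * v^k, v = 1/(1+i)
v = 0.943396
Sum computed term by term:
(Ia)_17 = 79.8783


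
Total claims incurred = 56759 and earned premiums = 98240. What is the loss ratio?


Loss ratio = claims / premiums
= 56759 / 98240
= 0.5778


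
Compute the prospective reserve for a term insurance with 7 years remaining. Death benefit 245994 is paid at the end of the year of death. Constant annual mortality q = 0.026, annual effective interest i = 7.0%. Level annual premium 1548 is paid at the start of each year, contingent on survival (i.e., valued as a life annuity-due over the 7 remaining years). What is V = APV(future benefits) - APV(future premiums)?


v = 1/(1+i) = 0.934579
APV(future benefits) per unit = sum_{k=0}^{6} k_p_x * q * v^(k+1) = 0.130575
APV(future benefits) = 245994 * 0.130575 = 32120.6908
Life annuity-due factor ä_{x:7} = sum_{k=0}^{6} k_p_x * v^k = 5.373668
APV(future premiums) = 1548 * 5.373668 = 8318.4373
V = 32120.6908 - 8318.4373
= 23802.2534


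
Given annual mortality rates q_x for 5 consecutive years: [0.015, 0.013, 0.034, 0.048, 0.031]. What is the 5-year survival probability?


p_k = 1 - q_k for each year
Survival = product of (1 - q_k)
= 0.985 * 0.987 * 0.966 * 0.952 * 0.969
= 0.8663


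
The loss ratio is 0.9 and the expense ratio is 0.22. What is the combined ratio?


Combined ratio = loss ratio + expense ratio
= 0.9 + 0.22
= 1.12


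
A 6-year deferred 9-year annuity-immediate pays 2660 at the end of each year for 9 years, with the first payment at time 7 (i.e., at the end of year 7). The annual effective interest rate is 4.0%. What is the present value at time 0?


PV at time 6 of the 9-year annuity-immediate:
a_n = 2660 * (1-(1+0.04)^(-9))/0.04 = 19777.9821
Discount back 6 years to time 0:
PV = 19777.9821 * (1+0.04)^(-6)
= 19777.9821 * 0.790315
= 15630.8265


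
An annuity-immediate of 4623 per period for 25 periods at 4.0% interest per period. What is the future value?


FV = PMT * ((1+i)^n - 1) / i
= 4623 * ((1.04)^25 - 1) / 0.04
= 4623 * (2.665836 - 1) / 0.04
= 192529.034


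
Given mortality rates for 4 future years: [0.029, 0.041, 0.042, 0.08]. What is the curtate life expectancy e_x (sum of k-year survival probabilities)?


e_x = sum_{k=1}^{n} k_p_x
k_p_x values:
  1_p_x = 0.971
  2_p_x = 0.931189
  3_p_x = 0.892079
  4_p_x = 0.820713
e_x = 3.615


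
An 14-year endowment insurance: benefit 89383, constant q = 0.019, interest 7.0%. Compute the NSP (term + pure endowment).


Term component = 13424.4311
Pure endowment = 14_p_x * v^14 * benefit = 0.76448 * 0.387817 * 89383 = 26500.1384
NSP = 39924.5696


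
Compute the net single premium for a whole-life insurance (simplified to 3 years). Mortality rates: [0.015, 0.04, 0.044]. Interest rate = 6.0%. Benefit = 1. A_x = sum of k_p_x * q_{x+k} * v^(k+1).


v = 0.943396
Year 0: k_p_x=1.0, q=0.015, term=0.014151
Year 1: k_p_x=0.985, q=0.04, term=0.035066
Year 2: k_p_x=0.9456, q=0.044, term=0.034934
A_x = 0.0842


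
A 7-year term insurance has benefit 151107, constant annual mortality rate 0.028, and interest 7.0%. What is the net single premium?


NSP = benefit * sum_{k=0}^{n-1} k_p_x * q * v^(k+1)
With constant q=0.028, v=0.934579
Sum = 0.139863
NSP = 151107 * 0.139863
= 21134.3238


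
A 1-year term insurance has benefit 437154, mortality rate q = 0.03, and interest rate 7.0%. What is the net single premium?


NSP = benefit * q * v
v = 1/(1+i) = 0.934579
NSP = 437154 * 0.03 * 0.934579
= 12256.6542


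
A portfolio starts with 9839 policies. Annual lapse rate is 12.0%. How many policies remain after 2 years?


remaining = initial * (1 - lapse)^years
= 9839 * (1 - 0.12)^2
= 9839 * 0.7744
= 7619.3216


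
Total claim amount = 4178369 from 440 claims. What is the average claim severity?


severity = total / number
= 4178369 / 440
= 9496.2932


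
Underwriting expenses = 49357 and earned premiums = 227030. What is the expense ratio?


Expense ratio = expenses / premiums
= 49357 / 227030
= 0.2174


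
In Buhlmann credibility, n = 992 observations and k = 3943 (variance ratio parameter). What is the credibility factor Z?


Z = n / (n + k)
= 992 / (992 + 3943)
= 992 / 4935
= 0.201


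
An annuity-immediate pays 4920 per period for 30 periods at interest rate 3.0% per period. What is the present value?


PV = PMT * (1 - (1+i)^(-n)) / i
= 4920 * (1 - (1+0.03)^(-30)) / 0.03
= 4920 * (1 - 0.411987) / 0.03
= 4920 * 19.600441
= 96434.1714


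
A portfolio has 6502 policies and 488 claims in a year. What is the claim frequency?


frequency = claims / policies
= 488 / 6502
= 0.0751


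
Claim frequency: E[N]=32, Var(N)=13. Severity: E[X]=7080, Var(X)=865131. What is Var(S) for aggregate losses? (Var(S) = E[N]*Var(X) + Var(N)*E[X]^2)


Var(S) = E[N]*Var(X) + Var(N)*E[X]^2
= 32*865131 + 13*7080^2
= 27684192 + 651643200
= 6.7933e+08


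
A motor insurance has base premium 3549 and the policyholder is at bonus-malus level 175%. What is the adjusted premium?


adjusted = base * BM_level / 100
= 3549 * 175 / 100
= 3549 * 1.75
= 6210.75


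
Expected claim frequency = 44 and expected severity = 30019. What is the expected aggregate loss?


E[S] = E[N] * E[X]
= 44 * 30019
= 1.3208e+06


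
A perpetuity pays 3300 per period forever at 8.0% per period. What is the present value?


PV = PMT / i
= 3300 / 0.08
= 41250.0


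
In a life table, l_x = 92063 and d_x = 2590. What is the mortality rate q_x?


q_x = d_x / l_x
= 2590 / 92063
= 0.0281


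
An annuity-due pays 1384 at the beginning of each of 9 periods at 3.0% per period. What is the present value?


PV_due = PMT * (1-(1+i)^(-n))/i * (1+i)
PV_immediate = 10775.9747
PV_due = 10775.9747 * 1.03
= 11099.254


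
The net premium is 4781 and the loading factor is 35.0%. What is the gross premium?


Gross = net * (1 + loading)
= 4781 * (1 + 0.35)
= 4781 * 1.35
= 6454.35


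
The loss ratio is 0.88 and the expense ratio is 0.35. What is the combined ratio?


Combined ratio = loss ratio + expense ratio
= 0.88 + 0.35
= 1.23


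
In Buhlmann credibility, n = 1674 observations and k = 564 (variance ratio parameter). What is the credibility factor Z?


Z = n / (n + k)
= 1674 / (1674 + 564)
= 1674 / 2238
= 0.748


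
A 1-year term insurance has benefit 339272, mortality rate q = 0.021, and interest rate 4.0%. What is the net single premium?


NSP = benefit * q * v
v = 1/(1+i) = 0.961538
NSP = 339272 * 0.021 * 0.961538
= 6850.6846


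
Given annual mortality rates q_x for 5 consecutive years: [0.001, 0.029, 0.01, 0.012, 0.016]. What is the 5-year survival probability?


p_k = 1 - q_k for each year
Survival = product of (1 - q_k)
= 0.999 * 0.971 * 0.99 * 0.988 * 0.984
= 0.9336


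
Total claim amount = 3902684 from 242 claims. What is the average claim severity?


severity = total / number
= 3902684 / 242
= 16126.7934


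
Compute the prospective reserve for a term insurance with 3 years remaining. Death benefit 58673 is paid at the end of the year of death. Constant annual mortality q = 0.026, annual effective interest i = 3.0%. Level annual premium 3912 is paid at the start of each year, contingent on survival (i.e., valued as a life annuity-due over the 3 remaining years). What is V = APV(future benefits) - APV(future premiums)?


v = 1/(1+i) = 0.970874
APV(future benefits) per unit = sum_{k=0}^{2} k_p_x * q * v^(k+1) = 0.071686
APV(future benefits) = 58673 * 0.071686 = 4206.0041
Life annuity-due factor ä_{x:3} = sum_{k=0}^{2} k_p_x * v^k = 2.839849
APV(future premiums) = 3912 * 2.839849 = 11109.49
V = 4206.0041 - 11109.49
= -6903.4859


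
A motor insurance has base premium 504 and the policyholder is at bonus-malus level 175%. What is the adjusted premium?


adjusted = base * BM_level / 100
= 504 * 175 / 100
= 504 * 1.75
= 882.0


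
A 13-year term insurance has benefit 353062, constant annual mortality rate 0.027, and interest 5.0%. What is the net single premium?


NSP = benefit * sum_{k=0}^{n-1} k_p_x * q * v^(k+1)
With constant q=0.027, v=0.952381
Sum = 0.220369
NSP = 353062 * 0.220369
= 77803.9034


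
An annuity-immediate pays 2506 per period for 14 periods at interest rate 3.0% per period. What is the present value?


PV = PMT * (1 - (1+i)^(-n)) / i
= 2506 * (1 - (1+0.03)^(-14)) / 0.03
= 2506 * (1 - 0.661118) / 0.03
= 2506 * 11.296073
= 28307.9593


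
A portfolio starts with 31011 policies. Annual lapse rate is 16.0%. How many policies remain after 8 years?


remaining = initial * (1 - lapse)^years
= 31011 * (1 - 0.16)^8
= 31011 * 0.247876
= 7686.8793


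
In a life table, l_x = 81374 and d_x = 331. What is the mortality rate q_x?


q_x = d_x / l_x
= 331 / 81374
= 0.0041


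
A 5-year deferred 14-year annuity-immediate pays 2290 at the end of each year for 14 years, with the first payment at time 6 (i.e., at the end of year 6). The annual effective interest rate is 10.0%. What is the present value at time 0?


PV at time 5 of the 14-year annuity-immediate:
a_n = 2290 * (1-(1+0.1)^(-14))/0.1 = 16869.7143
Discount back 5 years to time 0:
PV = 16869.7143 * (1+0.1)^(-5)
= 16869.7143 * 0.620921
= 10474.7653


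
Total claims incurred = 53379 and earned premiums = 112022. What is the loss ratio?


Loss ratio = claims / premiums
= 53379 / 112022
= 0.4765


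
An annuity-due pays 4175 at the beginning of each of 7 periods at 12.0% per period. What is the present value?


PV_due = PMT * (1-(1+i)^(-n))/i * (1+i)
PV_immediate = 19053.6835
PV_due = 19053.6835 * 1.12
= 21340.1256


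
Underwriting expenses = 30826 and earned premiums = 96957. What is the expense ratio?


Expense ratio = expenses / premiums
= 30826 / 96957
= 0.3179


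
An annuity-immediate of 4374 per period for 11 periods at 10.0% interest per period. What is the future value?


FV = PMT * ((1+i)^n - 1) / i
= 4374 * ((1.1)^11 - 1) / 0.1
= 4374 * (2.853117 - 1) / 0.1
= 81055.3247


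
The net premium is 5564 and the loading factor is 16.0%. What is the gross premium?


Gross = net * (1 + loading)
= 5564 * (1 + 0.16)
= 5564 * 1.16
= 6454.24


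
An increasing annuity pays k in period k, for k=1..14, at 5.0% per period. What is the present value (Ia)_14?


(Ia)_n = sum_{k=1}^{n} k * v^k, v = 1/(1+i)
v = 0.952381
Sum computed term by term:
(Ia)_14 = 66.4524


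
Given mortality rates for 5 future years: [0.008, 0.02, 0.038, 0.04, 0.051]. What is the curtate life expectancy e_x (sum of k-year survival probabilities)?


e_x = sum_{k=1}^{n} k_p_x
k_p_x values:
  1_p_x = 0.992
  2_p_x = 0.97216
  3_p_x = 0.935218
  4_p_x = 0.897809
  5_p_x = 0.852021
e_x = 4.6492


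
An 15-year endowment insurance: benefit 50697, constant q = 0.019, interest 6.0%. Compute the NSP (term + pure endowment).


Term component = 8377.4103
Pure endowment = 15_p_x * v^15 * benefit = 0.749955 * 0.417265 * 50697 = 15864.6097
NSP = 24242.02


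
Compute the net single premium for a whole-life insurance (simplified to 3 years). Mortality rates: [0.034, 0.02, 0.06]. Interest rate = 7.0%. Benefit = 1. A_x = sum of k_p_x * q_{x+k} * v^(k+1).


v = 0.934579
Year 0: k_p_x=1.0, q=0.034, term=0.031776
Year 1: k_p_x=0.966, q=0.02, term=0.016875
Year 2: k_p_x=0.94668, q=0.06, term=0.046366
A_x = 0.095


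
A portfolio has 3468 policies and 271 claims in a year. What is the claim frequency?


frequency = claims / policies
= 271 / 3468
= 0.0781


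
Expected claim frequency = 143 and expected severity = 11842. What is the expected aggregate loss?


E[S] = E[N] * E[X]
= 143 * 11842
= 1.6934e+06


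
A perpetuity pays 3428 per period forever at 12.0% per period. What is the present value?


PV = PMT / i
= 3428 / 0.12
= 28566.6667


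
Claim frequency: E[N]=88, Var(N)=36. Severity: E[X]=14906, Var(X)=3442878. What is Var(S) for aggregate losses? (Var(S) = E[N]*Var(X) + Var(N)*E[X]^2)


Var(S) = E[N]*Var(X) + Var(N)*E[X]^2
= 88*3442878 + 36*14906^2
= 302973264 + 7998798096
= 8.3018e+09


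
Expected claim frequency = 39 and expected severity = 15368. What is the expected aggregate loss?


E[S] = E[N] * E[X]
= 39 * 15368
= 599352


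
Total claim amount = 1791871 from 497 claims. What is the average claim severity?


severity = total / number
= 1791871 / 497
= 3605.3742


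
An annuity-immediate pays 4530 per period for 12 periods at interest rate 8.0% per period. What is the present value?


PV = PMT * (1 - (1+i)^(-n)) / i
= 4530 * (1 - (1+0.08)^(-12)) / 0.08
= 4530 * (1 - 0.397114) / 0.08
= 4530 * 7.536078
= 34138.4334


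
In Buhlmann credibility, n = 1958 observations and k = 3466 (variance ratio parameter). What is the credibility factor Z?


Z = n / (n + k)
= 1958 / (1958 + 3466)
= 1958 / 5424
= 0.361


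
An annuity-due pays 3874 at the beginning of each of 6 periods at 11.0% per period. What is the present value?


PV_due = PMT * (1-(1+i)^(-n))/i * (1+i)
PV_immediate = 16389.1036
PV_due = 16389.1036 * 1.11
= 18191.905


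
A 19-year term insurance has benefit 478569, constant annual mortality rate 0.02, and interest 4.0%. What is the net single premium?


NSP = benefit * sum_{k=0}^{n-1} k_p_x * q * v^(k+1)
With constant q=0.02, v=0.961538
Sum = 0.225553
NSP = 478569 * 0.225553
= 107942.5294


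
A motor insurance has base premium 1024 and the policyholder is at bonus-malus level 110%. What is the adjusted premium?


adjusted = base * BM_level / 100
= 1024 * 110 / 100
= 1024 * 1.1
= 1126.4


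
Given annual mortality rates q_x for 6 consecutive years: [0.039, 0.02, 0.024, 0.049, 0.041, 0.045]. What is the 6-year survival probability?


p_k = 1 - q_k for each year
Survival = product of (1 - q_k)
= 0.961 * 0.98 * 0.976 * 0.951 * 0.959 * 0.955
= 0.8006


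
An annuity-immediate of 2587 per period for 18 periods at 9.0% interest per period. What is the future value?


FV = PMT * ((1+i)^n - 1) / i
= 2587 * ((1.09)^18 - 1) / 0.09
= 2587 * (4.71712 - 1) / 0.09
= 106846.5613


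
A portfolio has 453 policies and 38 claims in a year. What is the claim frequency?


frequency = claims / policies
= 38 / 453
= 0.0839


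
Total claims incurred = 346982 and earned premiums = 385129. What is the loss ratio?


Loss ratio = claims / premiums
= 346982 / 385129
= 0.901


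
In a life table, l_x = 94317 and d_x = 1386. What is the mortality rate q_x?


q_x = d_x / l_x
= 1386 / 94317
= 0.0147


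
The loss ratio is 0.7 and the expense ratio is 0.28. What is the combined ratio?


Combined ratio = loss ratio + expense ratio
= 0.7 + 0.28
= 0.98


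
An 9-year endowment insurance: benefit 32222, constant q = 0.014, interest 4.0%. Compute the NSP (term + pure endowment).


Term component = 3183.9899
Pure endowment = 9_p_x * v^9 * benefit = 0.88083 * 0.702587 * 32222 = 19940.8963
NSP = 23124.8861


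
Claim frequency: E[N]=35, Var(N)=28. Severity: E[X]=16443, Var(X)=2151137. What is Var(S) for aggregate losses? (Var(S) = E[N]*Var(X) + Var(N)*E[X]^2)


Var(S) = E[N]*Var(X) + Var(N)*E[X]^2
= 35*2151137 + 28*16443^2
= 75289795 + 7570422972
= 7.6457e+09


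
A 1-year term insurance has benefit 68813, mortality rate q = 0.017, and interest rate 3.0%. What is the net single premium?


NSP = benefit * q * v
v = 1/(1+i) = 0.970874
NSP = 68813 * 0.017 * 0.970874
= 1135.7485


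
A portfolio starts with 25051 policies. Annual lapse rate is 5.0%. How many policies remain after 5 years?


remaining = initial * (1 - lapse)^years
= 25051 * (1 - 0.05)^5
= 25051 * 0.773781
= 19383.9863


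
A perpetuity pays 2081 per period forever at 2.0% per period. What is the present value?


PV = PMT / i
= 2081 / 0.02
= 104050.0


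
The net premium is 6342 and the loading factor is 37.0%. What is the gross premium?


Gross = net * (1 + loading)
= 6342 * (1 + 0.37)
= 6342 * 1.37
= 8688.54


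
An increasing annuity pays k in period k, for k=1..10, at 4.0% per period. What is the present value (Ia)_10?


(Ia)_n = sum_{k=1}^{n} k * v^k, v = 1/(1+i)
v = 0.961538
Sum computed term by term:
(Ia)_10 = 41.9922


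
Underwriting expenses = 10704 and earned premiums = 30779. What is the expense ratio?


Expense ratio = expenses / premiums
= 10704 / 30779
= 0.3478


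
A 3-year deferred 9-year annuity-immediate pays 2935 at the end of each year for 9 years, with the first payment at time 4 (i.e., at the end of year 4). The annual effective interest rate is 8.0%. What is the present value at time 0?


PV at time 3 of the 9-year annuity-immediate:
a_n = 2935 * (1-(1+0.08)^(-9))/0.08 = 18334.616
Discount back 3 years to time 0:
PV = 18334.616 * (1+0.08)^(-3)
= 18334.616 * 0.793832
= 14554.6093


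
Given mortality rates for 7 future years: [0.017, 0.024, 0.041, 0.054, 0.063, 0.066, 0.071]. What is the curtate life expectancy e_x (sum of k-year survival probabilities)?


e_x = sum_{k=1}^{n} k_p_x
k_p_x values:
  1_p_x = 0.983
  2_p_x = 0.959408
  3_p_x = 0.920072
  4_p_x = 0.870388
  5_p_x = 0.815554
  6_p_x = 0.761727
  7_p_x = 0.707645
e_x = 6.0178


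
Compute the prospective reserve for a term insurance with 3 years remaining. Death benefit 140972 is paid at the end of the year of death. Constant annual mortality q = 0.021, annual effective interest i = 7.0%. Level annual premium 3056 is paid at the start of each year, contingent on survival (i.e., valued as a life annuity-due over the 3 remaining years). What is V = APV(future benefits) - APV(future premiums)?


v = 1/(1+i) = 0.934579
APV(future benefits) per unit = sum_{k=0}^{2} k_p_x * q * v^(k+1) = 0.054013
APV(future benefits) = 140972 * 0.054013 = 7614.3256
Life annuity-due factor ä_{x:3} = sum_{k=0}^{2} k_p_x * v^k = 2.752093
APV(future premiums) = 3056 * 2.752093 = 8410.3955
V = 7614.3256 - 8410.3955
= -796.0698


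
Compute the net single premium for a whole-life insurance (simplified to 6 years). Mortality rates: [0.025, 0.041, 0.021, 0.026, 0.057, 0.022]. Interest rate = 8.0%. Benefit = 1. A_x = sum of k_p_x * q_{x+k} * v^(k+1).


v = 0.925926
Year 0: k_p_x=1.0, q=0.025, term=0.023148
Year 1: k_p_x=0.975, q=0.041, term=0.034272
Year 2: k_p_x=0.935025, q=0.021, term=0.015587
Year 3: k_p_x=0.915389, q=0.026, term=0.017494
Year 4: k_p_x=0.891589, q=0.057, term=0.034588
Year 5: k_p_x=0.840769, q=0.022, term=0.011656
A_x = 0.1367


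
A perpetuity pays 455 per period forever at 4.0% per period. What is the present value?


PV = PMT / i
= 455 / 0.04
= 11375.0


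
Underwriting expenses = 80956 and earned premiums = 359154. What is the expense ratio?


Expense ratio = expenses / premiums
= 80956 / 359154
= 0.2254


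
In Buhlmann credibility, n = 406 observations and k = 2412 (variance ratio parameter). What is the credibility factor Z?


Z = n / (n + k)
= 406 / (406 + 2412)
= 406 / 2818
= 0.1441


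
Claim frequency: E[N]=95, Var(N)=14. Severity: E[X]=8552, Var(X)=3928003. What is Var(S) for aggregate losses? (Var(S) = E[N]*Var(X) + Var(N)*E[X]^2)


Var(S) = E[N]*Var(X) + Var(N)*E[X]^2
= 95*3928003 + 14*8552^2
= 373160285 + 1023913856
= 1.3971e+09


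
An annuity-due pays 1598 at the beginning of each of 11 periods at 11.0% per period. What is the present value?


PV_due = PMT * (1-(1+i)^(-n))/i * (1+i)
PV_immediate = 9918.0115
PV_due = 9918.0115 * 1.11
= 11008.9928


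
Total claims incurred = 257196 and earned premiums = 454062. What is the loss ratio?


Loss ratio = claims / premiums
= 257196 / 454062
= 0.5664


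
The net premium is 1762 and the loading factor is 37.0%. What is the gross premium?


Gross = net * (1 + loading)
= 1762 * (1 + 0.37)
= 1762 * 1.37
= 2413.94


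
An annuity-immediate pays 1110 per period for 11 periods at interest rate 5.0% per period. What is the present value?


PV = PMT * (1 - (1+i)^(-n)) / i
= 1110 * (1 - (1+0.05)^(-11)) / 0.05
= 1110 * (1 - 0.584679) / 0.05
= 1110 * 8.306414
= 9220.1198


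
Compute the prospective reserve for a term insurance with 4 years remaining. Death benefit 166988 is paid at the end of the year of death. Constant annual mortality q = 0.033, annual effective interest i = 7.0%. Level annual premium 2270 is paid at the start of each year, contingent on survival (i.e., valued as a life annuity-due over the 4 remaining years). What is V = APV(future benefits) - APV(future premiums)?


v = 1/(1+i) = 0.934579
APV(future benefits) per unit = sum_{k=0}^{3} k_p_x * q * v^(k+1) = 0.106667
APV(future benefits) = 166988 * 0.106667 = 17812.1424
Life annuity-due factor ä_{x:4} = sum_{k=0}^{3} k_p_x * v^k = 3.458603
APV(future premiums) = 2270 * 3.458603 = 7851.0292
V = 17812.1424 - 7851.0292
= 9961.1133


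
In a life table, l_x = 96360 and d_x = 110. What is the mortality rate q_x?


q_x = d_x / l_x
= 110 / 96360
= 0.0011


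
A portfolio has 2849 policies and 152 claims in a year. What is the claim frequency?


frequency = claims / policies
= 152 / 2849
= 0.0534


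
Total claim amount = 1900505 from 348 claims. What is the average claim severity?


severity = total / number
= 1900505 / 348
= 5461.2213


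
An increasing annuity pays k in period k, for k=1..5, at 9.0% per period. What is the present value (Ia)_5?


(Ia)_n = sum_{k=1}^{n} k * v^k, v = 1/(1+i)
v = 0.917431
Sum computed term by term:
(Ia)_5 = 11.0007


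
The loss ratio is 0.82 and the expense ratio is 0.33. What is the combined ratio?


Combined ratio = loss ratio + expense ratio
= 0.82 + 0.33
= 1.15


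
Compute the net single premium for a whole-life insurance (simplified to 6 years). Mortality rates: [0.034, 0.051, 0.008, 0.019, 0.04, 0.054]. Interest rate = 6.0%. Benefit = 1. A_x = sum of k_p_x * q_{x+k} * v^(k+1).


v = 0.943396
Year 0: k_p_x=1.0, q=0.034, term=0.032075
Year 1: k_p_x=0.966, q=0.051, term=0.043847
Year 2: k_p_x=0.916734, q=0.008, term=0.006158
Year 3: k_p_x=0.9094, q=0.019, term=0.013686
Year 4: k_p_x=0.892122, q=0.04, term=0.026666
Year 5: k_p_x=0.856437, q=0.054, term=0.032603
A_x = 0.155


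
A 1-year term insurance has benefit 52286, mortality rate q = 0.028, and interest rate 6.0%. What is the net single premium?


NSP = benefit * q * v
v = 1/(1+i) = 0.943396
NSP = 52286 * 0.028 * 0.943396
= 1381.1396


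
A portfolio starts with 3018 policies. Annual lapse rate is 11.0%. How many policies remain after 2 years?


remaining = initial * (1 - lapse)^years
= 3018 * (1 - 0.11)^2
= 3018 * 0.7921
= 2390.5578


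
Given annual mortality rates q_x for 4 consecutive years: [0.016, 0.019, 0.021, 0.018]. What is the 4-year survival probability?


p_k = 1 - q_k for each year
Survival = product of (1 - q_k)
= 0.984 * 0.981 * 0.979 * 0.982
= 0.928


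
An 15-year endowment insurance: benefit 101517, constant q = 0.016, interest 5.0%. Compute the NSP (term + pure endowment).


Term component = 15316.2001
Pure endowment = 15_p_x * v^15 * benefit = 0.785103 * 0.481017 * 101517 = 38337.6745
NSP = 53653.8746


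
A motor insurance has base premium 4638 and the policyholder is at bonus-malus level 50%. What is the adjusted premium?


adjusted = base * BM_level / 100
= 4638 * 50 / 100
= 4638 * 0.5
= 2319.0


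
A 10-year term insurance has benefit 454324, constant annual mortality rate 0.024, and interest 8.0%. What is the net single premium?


NSP = benefit * sum_{k=0}^{n-1} k_p_x * q * v^(k+1)
With constant q=0.024, v=0.925926
Sum = 0.146932
NSP = 454324 * 0.146932
= 66754.5937


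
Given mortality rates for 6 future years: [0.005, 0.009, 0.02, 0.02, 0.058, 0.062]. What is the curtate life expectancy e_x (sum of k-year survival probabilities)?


e_x = sum_{k=1}^{n} k_p_x
k_p_x values:
  1_p_x = 0.995
  2_p_x = 0.986045
  3_p_x = 0.966324
  4_p_x = 0.946998
  5_p_x = 0.892072
  6_p_x = 0.836763
e_x = 5.6232


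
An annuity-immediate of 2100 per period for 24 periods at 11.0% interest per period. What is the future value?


FV = PMT * ((1+i)^n - 1) / i
= 2100 * ((1.11)^24 - 1) / 0.11
= 2100 * (12.239157 - 1) / 0.11
= 214565.7165


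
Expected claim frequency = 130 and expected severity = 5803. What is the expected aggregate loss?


E[S] = E[N] * E[X]
= 130 * 5803
= 754390


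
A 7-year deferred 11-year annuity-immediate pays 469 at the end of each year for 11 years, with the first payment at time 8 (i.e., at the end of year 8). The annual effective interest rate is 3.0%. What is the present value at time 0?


PV at time 7 of the 11-year annuity-immediate:
a_n = 469 * (1-(1+0.03)^(-11))/0.03 = 4339.4807
Discount back 7 years to time 0:
PV = 4339.4807 * (1+0.03)^(-7)
= 4339.4807 * 0.813092
= 3528.3949


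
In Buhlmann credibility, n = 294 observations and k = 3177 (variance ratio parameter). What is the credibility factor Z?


Z = n / (n + k)
= 294 / (294 + 3177)
= 294 / 3471
= 0.0847


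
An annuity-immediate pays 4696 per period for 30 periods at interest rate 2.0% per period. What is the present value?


PV = PMT * (1 - (1+i)^(-n)) / i
= 4696 * (1 - (1+0.02)^(-30)) / 0.02
= 4696 * (1 - 0.552071) / 0.02
= 4696 * 22.396456
= 105173.7553


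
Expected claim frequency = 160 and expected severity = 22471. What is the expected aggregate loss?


E[S] = E[N] * E[X]
= 160 * 22471
= 3.5954e+06


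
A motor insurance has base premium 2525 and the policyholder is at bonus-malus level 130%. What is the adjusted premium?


adjusted = base * BM_level / 100
= 2525 * 130 / 100
= 2525 * 1.3
= 3282.5


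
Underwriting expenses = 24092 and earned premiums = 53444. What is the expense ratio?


Expense ratio = expenses / premiums
= 24092 / 53444
= 0.4508


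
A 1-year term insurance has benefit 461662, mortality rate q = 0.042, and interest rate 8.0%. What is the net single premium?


NSP = benefit * q * v
v = 1/(1+i) = 0.925926
NSP = 461662 * 0.042 * 0.925926
= 17953.5222


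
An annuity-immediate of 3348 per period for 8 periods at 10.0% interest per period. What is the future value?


FV = PMT * ((1+i)^n - 1) / i
= 3348 * ((1.1)^8 - 1) / 0.1
= 3348 * (2.143589 - 1) / 0.1
= 38287.3534


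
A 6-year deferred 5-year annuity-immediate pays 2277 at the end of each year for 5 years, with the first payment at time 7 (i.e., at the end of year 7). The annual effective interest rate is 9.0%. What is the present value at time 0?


PV at time 6 of the 5-year annuity-immediate:
a_n = 2277 * (1-(1+0.09)^(-5))/0.09 = 8856.7359
Discount back 6 years to time 0:
PV = 8856.7359 * (1+0.09)^(-6)
= 8856.7359 * 0.596267
= 5280.9823


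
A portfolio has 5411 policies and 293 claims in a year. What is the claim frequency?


frequency = claims / policies
= 293 / 5411
= 0.0541


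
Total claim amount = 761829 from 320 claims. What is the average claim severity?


severity = total / number
= 761829 / 320
= 2380.7156


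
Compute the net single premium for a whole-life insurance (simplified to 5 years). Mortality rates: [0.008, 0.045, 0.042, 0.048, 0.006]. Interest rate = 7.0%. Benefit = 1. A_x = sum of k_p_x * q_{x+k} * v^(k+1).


v = 0.934579
Year 0: k_p_x=1.0, q=0.008, term=0.007477
Year 1: k_p_x=0.992, q=0.045, term=0.03899
Year 2: k_p_x=0.94736, q=0.042, term=0.03248
Year 3: k_p_x=0.907571, q=0.048, term=0.033234
Year 4: k_p_x=0.864007, q=0.006, term=0.003696
A_x = 0.1159


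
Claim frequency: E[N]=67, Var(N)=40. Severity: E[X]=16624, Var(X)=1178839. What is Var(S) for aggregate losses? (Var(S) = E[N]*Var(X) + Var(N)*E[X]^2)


Var(S) = E[N]*Var(X) + Var(N)*E[X]^2
= 67*1178839 + 40*16624^2
= 78982213 + 11054295040
= 1.1133e+10


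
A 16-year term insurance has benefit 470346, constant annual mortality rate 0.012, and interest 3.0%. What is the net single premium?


NSP = benefit * sum_{k=0}^{n-1} k_p_x * q * v^(k+1)
With constant q=0.012, v=0.970874
Sum = 0.138941
NSP = 470346 * 0.138941
= 65350.2709


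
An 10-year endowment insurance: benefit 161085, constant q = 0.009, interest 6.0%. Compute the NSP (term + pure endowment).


Term component = 10292.7745
Pure endowment = 10_p_x * v^10 * benefit = 0.913559 * 0.558395 * 161085 = 82173.7287
NSP = 92466.5032


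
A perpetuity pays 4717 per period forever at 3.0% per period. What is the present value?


PV = PMT / i
= 4717 / 0.03
= 157233.3333


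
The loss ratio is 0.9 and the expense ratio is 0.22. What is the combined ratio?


Combined ratio = loss ratio + expense ratio
= 0.9 + 0.22
= 1.12


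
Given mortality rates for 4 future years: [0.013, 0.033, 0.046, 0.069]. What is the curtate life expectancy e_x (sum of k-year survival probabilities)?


e_x = sum_{k=1}^{n} k_p_x
k_p_x values:
  1_p_x = 0.987
  2_p_x = 0.954429
  3_p_x = 0.910525
  4_p_x = 0.847699
e_x = 3.6997


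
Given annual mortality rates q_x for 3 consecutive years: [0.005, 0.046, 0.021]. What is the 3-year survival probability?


p_k = 1 - q_k for each year
Survival = product of (1 - q_k)
= 0.995 * 0.954 * 0.979
= 0.9293


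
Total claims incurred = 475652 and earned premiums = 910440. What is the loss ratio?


Loss ratio = claims / premiums
= 475652 / 910440
= 0.5224


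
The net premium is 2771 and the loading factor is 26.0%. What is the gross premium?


Gross = net * (1 + loading)
= 2771 * (1 + 0.26)
= 2771 * 1.26
= 3491.46


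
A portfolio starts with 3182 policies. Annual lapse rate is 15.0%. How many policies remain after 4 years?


remaining = initial * (1 - lapse)^years
= 3182 * (1 - 0.15)^4
= 3182 * 0.522006
= 1661.0239


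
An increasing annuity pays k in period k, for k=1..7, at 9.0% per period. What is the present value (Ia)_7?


(Ia)_n = sum_{k=1}^{n} k * v^k, v = 1/(1+i)
v = 0.917431
Sum computed term by term:
(Ia)_7 = 18.4075


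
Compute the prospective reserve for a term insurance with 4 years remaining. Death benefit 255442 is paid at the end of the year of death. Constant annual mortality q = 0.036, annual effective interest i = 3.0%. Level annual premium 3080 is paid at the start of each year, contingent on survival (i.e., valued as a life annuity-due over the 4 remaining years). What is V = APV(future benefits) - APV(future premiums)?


v = 1/(1+i) = 0.970874
APV(future benefits) per unit = sum_{k=0}^{3} k_p_x * q * v^(k+1) = 0.126933
APV(future benefits) = 255442 * 0.126933 = 32424.0239
Life annuity-due factor ä_{x:4} = sum_{k=0}^{3} k_p_x * v^k = 3.631695
APV(future premiums) = 3080 * 3.631695 = 11185.6196
V = 32424.0239 - 11185.6196
= 21238.4043


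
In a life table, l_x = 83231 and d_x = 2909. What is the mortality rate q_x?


q_x = d_x / l_x
= 2909 / 83231
= 0.035


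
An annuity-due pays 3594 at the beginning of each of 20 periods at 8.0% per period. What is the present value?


PV_due = PMT * (1-(1+i)^(-n))/i * (1+i)
PV_immediate = 35286.4218
PV_due = 35286.4218 * 1.08
= 38109.3355


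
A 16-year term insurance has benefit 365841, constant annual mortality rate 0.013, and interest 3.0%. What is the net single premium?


NSP = benefit * sum_{k=0}^{n-1} k_p_x * q * v^(k+1)
With constant q=0.013, v=0.970874
Sum = 0.149515
NSP = 365841 * 0.149515
= 54698.6764


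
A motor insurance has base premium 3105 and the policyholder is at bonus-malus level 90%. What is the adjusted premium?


adjusted = base * BM_level / 100
= 3105 * 90 / 100
= 3105 * 0.9
= 2794.5


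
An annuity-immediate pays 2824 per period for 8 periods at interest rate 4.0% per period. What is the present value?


PV = PMT * (1 - (1+i)^(-n)) / i
= 2824 * (1 - (1+0.04)^(-8)) / 0.04
= 2824 * (1 - 0.73069) / 0.04
= 2824 * 6.732745
= 19013.2715


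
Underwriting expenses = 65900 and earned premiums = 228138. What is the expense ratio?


Expense ratio = expenses / premiums
= 65900 / 228138
= 0.2889


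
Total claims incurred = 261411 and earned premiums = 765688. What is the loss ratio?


Loss ratio = claims / premiums
= 261411 / 765688
= 0.3414


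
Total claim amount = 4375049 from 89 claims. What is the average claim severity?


severity = total / number
= 4375049 / 89
= 49157.8539


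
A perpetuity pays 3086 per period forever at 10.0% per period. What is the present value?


PV = PMT / i
= 3086 / 0.1
= 30860.0


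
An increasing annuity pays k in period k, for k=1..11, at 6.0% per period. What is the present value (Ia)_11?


(Ia)_n = sum_{k=1}^{n} k * v^k, v = 1/(1+i)
v = 0.943396
Sum computed term by term:
(Ia)_11 = 42.7571


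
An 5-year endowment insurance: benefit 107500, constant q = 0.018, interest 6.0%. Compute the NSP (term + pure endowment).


Term component = 7879.3482
Pure endowment = 5_p_x * v^5 * benefit = 0.913182 * 0.747258 * 107500 = 73356.1579
NSP = 81235.5061


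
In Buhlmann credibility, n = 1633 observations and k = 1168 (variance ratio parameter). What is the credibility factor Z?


Z = n / (n + k)
= 1633 / (1633 + 1168)
= 1633 / 2801
= 0.583


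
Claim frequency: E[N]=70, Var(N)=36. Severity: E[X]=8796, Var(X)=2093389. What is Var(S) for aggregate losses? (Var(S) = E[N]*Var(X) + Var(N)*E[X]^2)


Var(S) = E[N]*Var(X) + Var(N)*E[X]^2
= 70*2093389 + 36*8796^2
= 146537230 + 2785306176
= 2.9318e+09


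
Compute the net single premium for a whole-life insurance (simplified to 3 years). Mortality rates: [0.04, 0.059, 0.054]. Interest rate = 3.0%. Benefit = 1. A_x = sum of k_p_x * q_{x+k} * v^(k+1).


v = 0.970874
Year 0: k_p_x=1.0, q=0.04, term=0.038835
Year 1: k_p_x=0.96, q=0.059, term=0.053389
Year 2: k_p_x=0.90336, q=0.054, term=0.044642
A_x = 0.1369
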